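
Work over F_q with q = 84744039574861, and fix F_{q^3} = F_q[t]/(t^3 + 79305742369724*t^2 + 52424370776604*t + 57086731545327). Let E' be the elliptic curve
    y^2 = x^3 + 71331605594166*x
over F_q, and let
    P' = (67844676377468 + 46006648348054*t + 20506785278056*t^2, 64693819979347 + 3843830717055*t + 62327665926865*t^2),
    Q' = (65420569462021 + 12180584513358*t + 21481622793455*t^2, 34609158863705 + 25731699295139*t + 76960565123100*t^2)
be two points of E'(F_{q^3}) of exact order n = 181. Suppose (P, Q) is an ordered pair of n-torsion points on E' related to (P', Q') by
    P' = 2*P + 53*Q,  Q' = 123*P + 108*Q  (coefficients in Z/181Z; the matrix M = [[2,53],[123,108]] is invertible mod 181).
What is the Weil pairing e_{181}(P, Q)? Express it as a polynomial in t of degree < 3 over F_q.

34882911204144 + 49079963778594*t + 41126849322884*t^2

Since e_{181}(P,P)=e_{181}(Q,Q)=1 and e_{181}(Q,P)=e_{181}(P,Q)^{-1}, expanding e_{181}(2*P + 53*Q,123*P + 108*Q) leaves e(P,Q)^det(M).
det M = 2*108 - 53*123 = -6303 = 32 (mod 181); 32^{-1} = 17 (mod 181).
Build f_{181,P'} and f_{181,Q'} via the 8-bit ladder of 181=10110101_2; evaluate at shifted divisors; quotient in F_{84744039574861^3}.
So e_{181}(P',Q') = 22187147501711 + 53813438132325*t + 19017686349557*t^2.
(22187147501711 + 53813438132325*t + 19017686349557*t^2)^{17} mod (84744039574861,f) = 34882911204144 + 49079963778594*t + 41126849322884*t^2.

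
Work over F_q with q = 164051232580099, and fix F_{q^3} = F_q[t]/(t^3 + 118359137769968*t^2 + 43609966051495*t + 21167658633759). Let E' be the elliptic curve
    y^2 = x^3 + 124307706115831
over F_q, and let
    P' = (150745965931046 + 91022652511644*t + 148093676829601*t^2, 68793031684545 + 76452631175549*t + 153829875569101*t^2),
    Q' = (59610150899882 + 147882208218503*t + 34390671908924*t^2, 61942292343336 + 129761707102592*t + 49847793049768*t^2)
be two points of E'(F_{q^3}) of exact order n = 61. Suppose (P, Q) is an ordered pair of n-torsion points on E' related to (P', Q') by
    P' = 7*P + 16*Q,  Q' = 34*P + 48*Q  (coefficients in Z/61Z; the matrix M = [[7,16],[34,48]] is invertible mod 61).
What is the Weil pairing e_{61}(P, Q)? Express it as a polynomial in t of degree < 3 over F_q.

Since e_{61}(P,P)=e_{61}(Q,Q)=1 and e_{61}(Q,P)=e_{61}(P,Q)^{-1}, expanding e_{61}(7*P + 16*Q,34*P + 48*Q) leaves e(P,Q)^det(M).
Inverting 36 mod 61: 39. Thus e_{61}(P,Q) = e(P',Q')^{39}.
Run Miller on y^2=x^3+124307706115831 over F_{164051232580099}: ladder 111101 (6 bits); e = f_P(D_Q)/f_Q(D_P).
So e_{61}(P',Q') = 116685887506706 + 84418842647791*t + 95883527926228*t^2.
Finally e_{61}(P,Q) = 120183264252624 + 151188860903122*t + 40389898196522*t^2.

120183264252624 + 151188860903122*t + 40389898196522*t^2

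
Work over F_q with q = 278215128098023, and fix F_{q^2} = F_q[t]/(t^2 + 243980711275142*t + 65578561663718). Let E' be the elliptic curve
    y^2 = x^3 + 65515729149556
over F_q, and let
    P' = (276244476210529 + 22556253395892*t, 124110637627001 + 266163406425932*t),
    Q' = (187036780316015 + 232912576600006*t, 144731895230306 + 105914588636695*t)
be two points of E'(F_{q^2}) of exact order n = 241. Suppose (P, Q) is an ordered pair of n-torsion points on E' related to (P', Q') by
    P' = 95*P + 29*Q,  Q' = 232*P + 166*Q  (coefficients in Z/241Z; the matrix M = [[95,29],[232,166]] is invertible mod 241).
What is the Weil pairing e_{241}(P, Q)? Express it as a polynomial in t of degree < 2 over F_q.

e_{241} is bilinear + alternating on E[241], so e_{241}(95*P + 29*Q, 232*P + 166*Q) = e_{241}(P,Q)^(95*166-29*232).
Inverting 125 mod 241: 27. Thus e_{241}(P,Q) = e(P',Q')^{27}.
8-bit Miller (11110001) on E'/F_{278215128098023} with a'=0, b'=65515729149556: accumulate tangent/chord ratios at Q'+S and P'+S'.
Result: e(P',Q') = 197650979766998 + 258788698025230*t.
Hence e(P,Q) = 137943010545068 + 116123990922422*t in F_{278215128098023^2}^*.

137943010545068 + 116123990922422*t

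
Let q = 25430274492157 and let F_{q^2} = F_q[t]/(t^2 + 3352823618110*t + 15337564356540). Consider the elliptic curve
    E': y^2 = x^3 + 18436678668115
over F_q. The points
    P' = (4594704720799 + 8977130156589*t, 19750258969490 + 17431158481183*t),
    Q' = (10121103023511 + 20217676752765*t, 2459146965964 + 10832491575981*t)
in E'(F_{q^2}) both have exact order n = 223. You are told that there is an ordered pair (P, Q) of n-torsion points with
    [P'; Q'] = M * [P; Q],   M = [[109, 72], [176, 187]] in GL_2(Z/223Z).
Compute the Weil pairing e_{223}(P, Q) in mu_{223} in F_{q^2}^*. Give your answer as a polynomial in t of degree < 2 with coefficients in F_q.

19397090921633 + 10185715233448*t

e_{223}(aP+bQ,cP+dQ) = e_{223}(P,Q)^(ad-bc); with (a,b,c,d)=(109,72,176,187) this gives the det-223 law.
Inverting 129 mod 223: 102. Thus e_{223}(P,Q) = e(P',Q')^{102}.
Double-and-add over 11011111: 8-1 doublings, 7-1 additions; each step l_{T,T}/v_{2T} or l_{T,P'}/v at Q'+S for random S.
f_P(D_Q)/f_Q(D_P) = 19013892057648 + 22581342471077*t.
Thus e_{223}(P,Q) = 19397090921633 + 10185715233448*t.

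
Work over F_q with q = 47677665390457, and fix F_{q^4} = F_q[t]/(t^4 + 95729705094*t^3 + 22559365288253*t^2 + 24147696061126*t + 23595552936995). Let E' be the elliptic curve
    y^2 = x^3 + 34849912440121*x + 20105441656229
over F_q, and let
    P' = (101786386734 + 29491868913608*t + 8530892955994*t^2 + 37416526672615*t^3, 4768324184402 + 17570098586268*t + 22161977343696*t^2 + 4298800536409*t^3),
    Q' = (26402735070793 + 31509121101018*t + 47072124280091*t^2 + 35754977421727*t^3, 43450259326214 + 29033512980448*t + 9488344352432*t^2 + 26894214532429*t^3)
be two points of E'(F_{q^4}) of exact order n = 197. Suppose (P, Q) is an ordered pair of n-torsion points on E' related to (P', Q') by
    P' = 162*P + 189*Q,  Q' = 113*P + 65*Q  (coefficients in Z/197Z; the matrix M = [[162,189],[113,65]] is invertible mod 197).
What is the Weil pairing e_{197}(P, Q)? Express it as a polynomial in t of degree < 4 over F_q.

e_{197} is bilinear + alternating on E[197], so e_{197}(162*P + 189*Q, 113*P + 65*Q) = e_{197}(P,Q)^(162*65-189*113).
So e_{197}(P,Q) = e_{197}(P',Q')^{74}, since 8*74 = 1 mod 197.
n = 197 = (11000101)_2 (8 bits, wt 4); accumulate f_{197,P'}(Q'+S)/f_{197,P'}(S) along the 7-step ladder.
Result: e(P',Q') = 29229940871544 + 14132390642361*t + 15196653090544*t^2 + 21252706297244*t^3.
(29229940871544 + 14132390642361*t + 15196653090544*t^2 + 21252706297244*t^3)^{74} mod (47677665390457,f) = 32776288066163 + 31332133672301*t + 36455773892732*t^2 + 15092471795526*t^3.

32776288066163 + 31332133672301*t + 36455773892732*t^2 + 15092471795526*t^3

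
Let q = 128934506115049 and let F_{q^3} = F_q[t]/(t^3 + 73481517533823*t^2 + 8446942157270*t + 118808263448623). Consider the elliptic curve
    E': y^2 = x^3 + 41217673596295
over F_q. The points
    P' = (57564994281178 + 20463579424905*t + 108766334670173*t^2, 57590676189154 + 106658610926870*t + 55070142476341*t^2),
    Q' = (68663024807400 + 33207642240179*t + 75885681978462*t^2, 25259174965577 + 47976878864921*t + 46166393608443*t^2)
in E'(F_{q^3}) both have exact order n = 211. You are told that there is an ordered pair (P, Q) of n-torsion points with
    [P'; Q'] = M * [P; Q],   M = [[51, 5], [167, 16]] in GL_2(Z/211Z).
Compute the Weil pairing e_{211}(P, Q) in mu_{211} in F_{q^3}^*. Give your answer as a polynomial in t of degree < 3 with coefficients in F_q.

Under M = [[51,5],[167,16]] in GL_2(Z/211), e_{211}(P',Q') = e_{211}(P,Q)^(51*16-5*167 mod 211).
det(M) mod 211 = 192; its inverse in (Z/211)^* is 111 (check: 192*111 mod 211 = 1).
Miller loop for e_{211} over F_{128934506115049^3}: bits of 211 = 11010011; 7 double steps + 4 add steps, l/v at each.
e_{211}(P',Q') = 77354930183107 + 105354291648855*t + 58092767061715*t^2.
Raise to 111: e(P,Q) = 63418522419256 + 22512420658587*t + 41825102101941*t^2 in mu_{211}.

63418522419256 + 22512420658587*t + 41825102101941*t^2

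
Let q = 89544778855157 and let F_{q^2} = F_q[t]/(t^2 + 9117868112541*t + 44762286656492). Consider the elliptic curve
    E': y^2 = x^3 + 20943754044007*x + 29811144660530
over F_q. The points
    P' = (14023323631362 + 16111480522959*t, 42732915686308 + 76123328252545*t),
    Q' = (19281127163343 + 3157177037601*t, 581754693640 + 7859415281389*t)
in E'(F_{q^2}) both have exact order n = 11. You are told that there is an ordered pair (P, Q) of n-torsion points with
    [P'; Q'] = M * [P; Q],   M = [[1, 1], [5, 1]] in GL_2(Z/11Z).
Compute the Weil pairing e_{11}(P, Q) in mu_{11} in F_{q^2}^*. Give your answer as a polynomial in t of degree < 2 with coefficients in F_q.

10268735135817 + 36418115082960*t

Under M = [[1,1],[5,1]] in GL_2(Z/11), e_{11}(P',Q') = e_{11}(P,Q)^(1*1-1*5 mod 11).
det M = 1*1 - 1*5 = -4 = 7 (mod 11); 7^{-1} = 8 (mod 11).
Double-and-add over 1011: 4-1 doublings, 3-1 additions; each step l_{T,T}/v_{2T} or l_{T,P'}/v at Q'+S for random S.
f_P(D_Q)/f_Q(D_P) = 70681469837600 + 46292412756994*t.
Thus e_{11}(P,Q) = 10268735135817 + 36418115082960*t.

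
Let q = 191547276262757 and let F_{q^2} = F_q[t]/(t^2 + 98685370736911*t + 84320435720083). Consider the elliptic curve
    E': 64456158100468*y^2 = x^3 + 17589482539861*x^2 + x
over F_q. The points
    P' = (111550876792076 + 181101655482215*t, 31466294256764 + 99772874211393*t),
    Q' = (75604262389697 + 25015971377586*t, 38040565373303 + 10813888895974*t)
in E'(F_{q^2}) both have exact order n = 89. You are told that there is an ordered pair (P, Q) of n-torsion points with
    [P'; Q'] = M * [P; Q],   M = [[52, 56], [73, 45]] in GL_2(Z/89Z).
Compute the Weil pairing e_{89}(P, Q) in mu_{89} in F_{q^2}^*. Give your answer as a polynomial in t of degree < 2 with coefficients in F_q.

Alternating bilinearity on E[89] (values in mu_{89} in F_{191547276262757^2}) gives e(P',Q') = e(P,Q)^det(M).
Inverting 32 mod 89: 64. Thus e_{89}(P,Q) = e(P',Q')^{64}.
(x,y)|->(41056121516745x+54751898407884,41056121516745y) sends E' to y^2=x^3+157828128762128*x+177126875477552.
7-bit Miller (1011001) on E'/F_{191547276262757} with a'=157828128762128, b'=177126875477552: accumulate tangent/chord ratios at Q'+S and P'+S'.
The quotient is 102252200258912 + 76730633553008*t.
Hence e(P,Q) = 103447543437758 + 98636375169678*t in F_{191547276262757^2}^*.

103447543437758 + 98636375169678*t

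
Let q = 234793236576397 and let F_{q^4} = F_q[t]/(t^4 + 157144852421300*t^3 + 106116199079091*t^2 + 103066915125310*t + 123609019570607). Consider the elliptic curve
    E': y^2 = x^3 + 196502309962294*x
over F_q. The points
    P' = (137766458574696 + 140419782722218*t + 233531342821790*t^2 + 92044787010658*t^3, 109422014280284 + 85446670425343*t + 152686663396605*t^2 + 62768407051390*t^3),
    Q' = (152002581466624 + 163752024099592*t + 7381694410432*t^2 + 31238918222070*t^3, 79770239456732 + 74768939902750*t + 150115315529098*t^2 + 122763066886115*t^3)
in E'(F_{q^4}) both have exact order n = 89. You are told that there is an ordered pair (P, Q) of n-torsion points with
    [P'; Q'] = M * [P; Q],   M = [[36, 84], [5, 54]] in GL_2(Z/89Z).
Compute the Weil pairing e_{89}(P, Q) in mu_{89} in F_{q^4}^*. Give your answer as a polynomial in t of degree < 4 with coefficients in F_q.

Under M = [[36,84],[5,54]] in GL_2(Z/89), e_{89}(P',Q') = e_{89}(P,Q)^(36*54-84*5 mod 89).
det M = 36*54 - 84*5 = 1524 = 11 (mod 89); 11^{-1} = 81 (mod 89).
7-bit Miller (1011001) on E'/F_{234793236576397} with a'=196502309962294, b'=0: accumulate tangent/chord ratios at Q'+S and P'+S'.
The quotient is 222572079319214 + 8275892744493*t + 163524145851190*t^2 + 206552346577045*t^3.
Raise to 81: e(P,Q) = 201940755302845 + 65441288419065*t + 167598570222042*t^2 + 48879272825583*t^3 in mu_{89}.

201940755302845 + 65441288419065*t + 167598570222042*t^2 + 48879272825583*t^3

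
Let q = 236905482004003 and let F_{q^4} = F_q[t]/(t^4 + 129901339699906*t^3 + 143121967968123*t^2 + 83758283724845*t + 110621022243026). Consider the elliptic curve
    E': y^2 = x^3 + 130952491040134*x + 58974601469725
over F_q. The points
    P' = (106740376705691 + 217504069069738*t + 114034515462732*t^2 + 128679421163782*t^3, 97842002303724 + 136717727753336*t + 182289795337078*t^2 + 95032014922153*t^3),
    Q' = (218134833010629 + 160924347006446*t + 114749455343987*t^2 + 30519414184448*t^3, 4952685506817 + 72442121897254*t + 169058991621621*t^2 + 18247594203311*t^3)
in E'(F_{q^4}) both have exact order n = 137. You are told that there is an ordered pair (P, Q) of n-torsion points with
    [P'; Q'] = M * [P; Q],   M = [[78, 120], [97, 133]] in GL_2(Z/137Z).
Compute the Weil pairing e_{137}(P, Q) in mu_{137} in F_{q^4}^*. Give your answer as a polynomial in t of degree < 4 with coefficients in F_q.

e_{137}(aP+bQ,cP+dQ) = e_{137}(P,Q)^(ad-bc); with (a,b,c,d)=(78,120,97,133) this gives the det-137 law.
78*133 - 120*97 = -1266; reduced mod 137: det = 104, inverse 83.
n = 137 = (10001001)_2 (8 bits, wt 3); accumulate f_{137,P'}(Q'+S)/f_{137,P'}(S) along the 7-step ladder.
Result: e(P',Q') = 59998589867065 + 171032213419433*t + 212913315047693*t^2 + 198337793743010*t^3.
e_{137}(P,Q) = (59998589867065 + 171032213419433*t + 212913315047693*t^2 + 198337793743010*t^3)^{83} = 87244490751822 + 218509991453502*t + 67038657069181*t^2 + 93165886983110*t^3.

87244490751822 + 218509991453502*t + 67038657069181*t^2 + 93165886983110*t^3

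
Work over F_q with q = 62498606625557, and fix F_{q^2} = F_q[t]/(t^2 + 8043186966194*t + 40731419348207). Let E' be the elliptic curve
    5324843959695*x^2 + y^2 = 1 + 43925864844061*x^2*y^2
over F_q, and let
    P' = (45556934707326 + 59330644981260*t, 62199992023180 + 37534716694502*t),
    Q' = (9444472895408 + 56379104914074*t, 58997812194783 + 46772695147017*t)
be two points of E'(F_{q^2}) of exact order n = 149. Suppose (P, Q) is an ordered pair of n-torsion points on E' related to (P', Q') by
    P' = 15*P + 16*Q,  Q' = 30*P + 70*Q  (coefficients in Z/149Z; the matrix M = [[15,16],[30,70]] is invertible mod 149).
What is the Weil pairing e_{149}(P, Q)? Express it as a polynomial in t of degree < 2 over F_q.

The 149-Weil pairing on E[149] over F_{62498606625557} is alternating-bilinear: e_{149}(P',Q') = e_{149}(P,Q)^det(M).
Hence e(P,Q) = e(P',Q')^{63} where 63 = 123^{-1} mod 149.
Map (x,y)_Ed via u=(1+y)/(1-y), v=(1+y)/((1-y)x) to Montgomery A=27947611535001,B=36065372546985; then to (a',b')=(17820429272364,3577775245584).
Double-and-add over 10010101: 8-1 doublings, 4-1 additions; each step l_{T,T}/v_{2T} or l_{T,P'}/v at Q'+S for random S.
Miller gives e_{149}(P',Q') = 46692823659271 + 40988141505437*t in F_{62498606625557^2}.
Raise to 63: e(P,Q) = 13815060611769 + 7356225848779*t in mu_{149}.

13815060611769 + 7356225848779*t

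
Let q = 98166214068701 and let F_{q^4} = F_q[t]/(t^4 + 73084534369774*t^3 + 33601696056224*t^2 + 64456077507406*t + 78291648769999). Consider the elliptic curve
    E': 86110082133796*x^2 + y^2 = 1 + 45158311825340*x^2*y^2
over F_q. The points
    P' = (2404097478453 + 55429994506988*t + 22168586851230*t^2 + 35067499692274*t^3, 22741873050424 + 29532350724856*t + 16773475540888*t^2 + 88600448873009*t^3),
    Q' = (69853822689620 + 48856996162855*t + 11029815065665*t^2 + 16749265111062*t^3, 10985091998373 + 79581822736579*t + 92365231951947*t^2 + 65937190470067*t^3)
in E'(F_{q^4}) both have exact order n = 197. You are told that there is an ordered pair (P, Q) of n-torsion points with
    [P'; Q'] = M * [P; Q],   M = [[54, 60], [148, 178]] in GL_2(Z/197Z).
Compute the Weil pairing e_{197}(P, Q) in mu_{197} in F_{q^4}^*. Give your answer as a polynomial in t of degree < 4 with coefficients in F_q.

Since e_{197}(P,P)=e_{197}(Q,Q)=1 and e_{197}(Q,P)=e_{197}(P,Q)^{-1}, expanding e_{197}(54*P + 60*Q,148*P + 178*Q) leaves e(P,Q)^det(M).
Hence e(P,Q) = e(P',Q')^{102} where 102 = 141^{-1} mod 197.
Edwards->Montgomery: u=(1+y)/(1-y), v=u/x -> 79501088223270v^2=u^3+11531695530900u^2+u; then x_W=10237942577114u+21878065659856: y^2=x^3+30309473068763*x+94369887160114.
8-bit Miller (11000101) on E'/F_{98166214068701} with a'=30309473068763, b'=94369887160114: accumulate tangent/chord ratios at Q'+S and P'+S'.
So e_{197}(P',Q') = 910360258622 + 45934209142133*t + 26093013798961*t^2 + 96621612093960*t^3.
Finally e_{197}(P,Q) = 86197524437871 + 5441471227855*t + 14229306252697*t^2 + 44235080452188*t^3.

86197524437871 + 5441471227855*t + 14229306252697*t^2 + 44235080452188*t^3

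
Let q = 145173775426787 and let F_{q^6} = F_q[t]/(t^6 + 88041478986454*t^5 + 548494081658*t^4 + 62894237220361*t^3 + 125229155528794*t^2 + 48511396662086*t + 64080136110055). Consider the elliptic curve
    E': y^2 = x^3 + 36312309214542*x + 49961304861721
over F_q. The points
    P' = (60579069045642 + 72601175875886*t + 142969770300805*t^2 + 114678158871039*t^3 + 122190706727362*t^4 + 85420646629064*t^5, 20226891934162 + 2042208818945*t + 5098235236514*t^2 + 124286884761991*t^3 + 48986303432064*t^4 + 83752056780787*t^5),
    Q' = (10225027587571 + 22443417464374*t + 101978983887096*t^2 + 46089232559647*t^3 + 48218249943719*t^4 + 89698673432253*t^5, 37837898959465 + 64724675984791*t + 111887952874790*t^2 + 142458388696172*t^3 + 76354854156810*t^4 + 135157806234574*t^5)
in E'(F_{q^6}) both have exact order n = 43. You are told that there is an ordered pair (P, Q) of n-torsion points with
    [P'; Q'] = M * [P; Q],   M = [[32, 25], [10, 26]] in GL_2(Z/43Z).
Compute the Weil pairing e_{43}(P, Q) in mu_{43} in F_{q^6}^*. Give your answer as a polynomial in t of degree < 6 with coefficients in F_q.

51988795638246 + 40856895584528*t + 101911758742228*t^2 + 132086976707930*t^3 + 144264138269527*t^4 + 58255200799292*t^5

Under M = [[32,25],[10,26]] in GL_2(Z/43), e_{43}(P',Q') = e_{43}(P,Q)^(32*26-25*10 mod 43).
Inverting 23 mod 43: 15. Thus e_{43}(P,Q) = e(P',Q')^{15}.
Miller loop for e_{43} over F_{145173775426787^6}: bits of 43 = 101011; 5 double steps + 3 add steps, l/v at each.
f_P(D_Q)/f_Q(D_P) = 4358947780747 + 135273047158977*t + 51637618430878*t^2 + 33375561706058*t^3 + 138356695923217*t^4 + 132478118463231*t^5.
Hence e(P,Q) = 51988795638246 + 40856895584528*t + 101911758742228*t^2 + 132086976707930*t^3 + 144264138269527*t^4 + 58255200799292*t^5 in F_{145173775426787^6}^*.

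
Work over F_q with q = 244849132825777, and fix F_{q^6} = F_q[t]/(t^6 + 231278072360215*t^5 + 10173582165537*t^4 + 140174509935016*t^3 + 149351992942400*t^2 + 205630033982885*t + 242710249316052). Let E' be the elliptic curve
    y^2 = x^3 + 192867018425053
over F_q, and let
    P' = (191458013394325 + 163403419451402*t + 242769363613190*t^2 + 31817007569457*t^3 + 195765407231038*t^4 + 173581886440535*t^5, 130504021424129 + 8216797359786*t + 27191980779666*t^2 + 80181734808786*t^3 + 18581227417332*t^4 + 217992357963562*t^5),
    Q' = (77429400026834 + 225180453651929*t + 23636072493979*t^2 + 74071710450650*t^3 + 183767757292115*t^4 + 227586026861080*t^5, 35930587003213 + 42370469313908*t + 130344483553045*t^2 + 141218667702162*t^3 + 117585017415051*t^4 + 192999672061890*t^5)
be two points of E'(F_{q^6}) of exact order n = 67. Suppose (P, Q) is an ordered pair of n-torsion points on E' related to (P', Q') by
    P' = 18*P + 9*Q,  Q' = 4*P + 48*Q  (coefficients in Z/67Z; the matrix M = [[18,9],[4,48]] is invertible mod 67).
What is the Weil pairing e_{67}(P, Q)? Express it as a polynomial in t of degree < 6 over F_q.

The 67-Weil pairing on E[67] over F_{244849132825777} is alternating-bilinear: e_{67}(P',Q') = e_{67}(P,Q)^det(M).
18*48 - 9*4 = 828; reduced mod 67: det = 24, inverse 14.
Build f_{67,P'} and f_{67,Q'} via the 7-bit ladder of 67=1000011_2; evaluate at shifted divisors; quotient in F_{244849132825777^6}.
e_{67}(P',Q') = 170196741661269 + 105382880752603*t + 4953293185599*t^2 + 17525610492343*t^3 + 4748892510228*t^4 + 90192663739094*t^5.
(170196741661269 + 105382880752603*t + 4953293185599*t^2 + 17525610492343*t^3 + 4748892510228*t^4 + 90192663739094*t^5)^{14} mod (244849132825777,f) = 240629904333323 + 163198093460043*t + 179681141661156*t^2 + 101388144453037*t^3 + 19670741332188*t^4 + 155418616872251*t^5.

240629904333323 + 163198093460043*t + 179681141661156*t^2 + 101388144453037*t^3 + 19670741332188*t^4 + 155418616872251*t^5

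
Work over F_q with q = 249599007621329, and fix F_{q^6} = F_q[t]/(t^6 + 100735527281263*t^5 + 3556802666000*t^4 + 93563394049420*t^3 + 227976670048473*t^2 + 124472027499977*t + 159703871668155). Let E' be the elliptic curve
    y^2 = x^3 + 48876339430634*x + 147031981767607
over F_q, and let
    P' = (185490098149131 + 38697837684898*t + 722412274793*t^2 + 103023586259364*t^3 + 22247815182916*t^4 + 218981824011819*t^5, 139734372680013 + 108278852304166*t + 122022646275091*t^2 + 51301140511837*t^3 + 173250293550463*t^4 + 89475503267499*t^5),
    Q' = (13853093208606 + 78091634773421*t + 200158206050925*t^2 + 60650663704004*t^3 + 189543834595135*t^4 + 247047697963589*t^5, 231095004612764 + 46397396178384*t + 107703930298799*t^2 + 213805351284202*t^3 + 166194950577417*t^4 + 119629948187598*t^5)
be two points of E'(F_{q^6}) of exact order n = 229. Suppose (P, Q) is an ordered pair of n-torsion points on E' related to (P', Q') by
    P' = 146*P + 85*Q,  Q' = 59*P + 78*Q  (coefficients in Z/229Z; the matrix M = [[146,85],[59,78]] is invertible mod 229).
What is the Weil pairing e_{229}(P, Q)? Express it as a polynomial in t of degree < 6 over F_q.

Under M = [[146,85],[59,78]] in GL_2(Z/229), e_{229}(P',Q') = e_{229}(P,Q)^(146*78-85*59 mod 229).
det M = 146*78 - 85*59 = 6373 = 190 (mod 229); 190^{-1} = 182 (mod 229).
Double-and-add over 11100101: 8-1 doublings, 5-1 additions; each step l_{T,T}/v_{2T} or l_{T,P'}/v at Q'+S for random S.
f_P(D_Q)/f_Q(D_P) = 10456864589130 + 143409124529098*t + 102350661726918*t^2 + 121906859727439*t^3 + 177166083203474*t^4 + 109463111739659*t^5.
Hence e(P,Q) = 155266953043972 + 245148253903976*t + 104460607169198*t^2 + 215577084692185*t^3 + 119928322575108*t^4 + 190020048311375*t^5 in F_{249599007621329^6}^*.

155266953043972 + 245148253903976*t + 104460607169198*t^2 + 215577084692185*t^3 + 119928322575108*t^4 + 190020048311375*t^5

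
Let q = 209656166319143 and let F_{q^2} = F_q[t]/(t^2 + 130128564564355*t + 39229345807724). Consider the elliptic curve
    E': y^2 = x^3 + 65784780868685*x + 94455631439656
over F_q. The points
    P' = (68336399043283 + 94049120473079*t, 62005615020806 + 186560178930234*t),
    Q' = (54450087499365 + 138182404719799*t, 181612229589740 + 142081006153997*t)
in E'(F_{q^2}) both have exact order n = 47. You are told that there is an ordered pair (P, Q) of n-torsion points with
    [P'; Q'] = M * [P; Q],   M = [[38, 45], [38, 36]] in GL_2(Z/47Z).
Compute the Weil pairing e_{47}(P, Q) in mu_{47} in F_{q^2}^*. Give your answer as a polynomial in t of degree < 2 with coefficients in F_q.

4476306884908 + 15812828876730*t

The 47-Weil pairing on E[47] over F_{209656166319143} is alternating-bilinear: e_{47}(P',Q') = e_{47}(P,Q)^det(M).
det M = 38*36 - 45*38 = -342 = 34 (mod 47); 34^{-1} = 18 (mod 47).
Build f_{47,P'} and f_{47,Q'} via the 6-bit ladder of 47=101111_2; evaluate at shifted divisors; quotient in F_{209656166319143^2}.
The quotient is 132372125533956 + 144462611873402*t.
e_{47}(P,Q) = (132372125533956 + 144462611873402*t)^{18} = 4476306884908 + 15812828876730*t.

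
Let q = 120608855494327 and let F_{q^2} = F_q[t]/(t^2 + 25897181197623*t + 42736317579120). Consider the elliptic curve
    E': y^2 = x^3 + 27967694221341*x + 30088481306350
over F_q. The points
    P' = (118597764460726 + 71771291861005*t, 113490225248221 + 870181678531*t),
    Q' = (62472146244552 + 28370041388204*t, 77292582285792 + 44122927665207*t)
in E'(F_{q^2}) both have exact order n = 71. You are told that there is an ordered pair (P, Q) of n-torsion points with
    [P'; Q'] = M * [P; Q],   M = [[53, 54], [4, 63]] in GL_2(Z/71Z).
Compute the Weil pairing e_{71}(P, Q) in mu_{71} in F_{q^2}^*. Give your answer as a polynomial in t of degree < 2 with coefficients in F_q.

e_{71} is bilinear + alternating on E[71], so e_{71}(53*P + 54*Q, 4*P + 63*Q) = e_{71}(P,Q)^(53*63-54*4).
det(M) mod 71 = 70; its inverse in (Z/71)^* is 70 (check: 70*70 mod 71 = 1).
Double-and-add over 1000111: 7-1 doublings, 4-1 additions; each step l_{T,T}/v_{2T} or l_{T,P'}/v at Q'+S for random S.
e_{71}(P',Q') = 6752150860648 + 15473499892495*t.
e_{71}(P,Q) = (6752150860648 + 15473499892495*t)^{70} = 114302910848953 + 105135355601832*t.

114302910848953 + 105135355601832*t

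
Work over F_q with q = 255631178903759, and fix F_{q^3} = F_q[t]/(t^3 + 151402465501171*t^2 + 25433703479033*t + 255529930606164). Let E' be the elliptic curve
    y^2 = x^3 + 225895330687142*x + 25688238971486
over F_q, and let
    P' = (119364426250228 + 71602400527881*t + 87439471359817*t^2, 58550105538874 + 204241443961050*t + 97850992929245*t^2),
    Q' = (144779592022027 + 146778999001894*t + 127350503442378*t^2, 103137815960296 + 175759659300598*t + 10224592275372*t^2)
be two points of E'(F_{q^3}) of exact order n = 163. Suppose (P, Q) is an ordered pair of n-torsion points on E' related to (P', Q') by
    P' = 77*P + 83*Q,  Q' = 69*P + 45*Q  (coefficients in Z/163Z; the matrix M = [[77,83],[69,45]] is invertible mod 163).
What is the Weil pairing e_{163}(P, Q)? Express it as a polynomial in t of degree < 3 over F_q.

185770006094079 + 9818414835691*t + 219911011832792*t^2

Under M = [[77,83],[69,45]] in GL_2(Z/163), e_{163}(P',Q') = e_{163}(P,Q)^(77*45-83*69 mod 163).
So e_{163}(P,Q) = e_{163}(P',Q')^{106}, since 20*106 = 1 mod 163.
Double-and-add over 10100011: 8-1 doublings, 4-1 additions; each step l_{T,T}/v_{2T} or l_{T,P'}/v at Q'+S for random S.
Miller gives e_{163}(P',Q') = 54540523159756 + 27900494203259*t + 165327869135013*t^2 in F_{255631178903759^3}.
(54540523159756 + 27900494203259*t + 165327869135013*t^2)^{106} mod (255631178903759,f) = 185770006094079 + 9818414835691*t + 219911011832792*t^2.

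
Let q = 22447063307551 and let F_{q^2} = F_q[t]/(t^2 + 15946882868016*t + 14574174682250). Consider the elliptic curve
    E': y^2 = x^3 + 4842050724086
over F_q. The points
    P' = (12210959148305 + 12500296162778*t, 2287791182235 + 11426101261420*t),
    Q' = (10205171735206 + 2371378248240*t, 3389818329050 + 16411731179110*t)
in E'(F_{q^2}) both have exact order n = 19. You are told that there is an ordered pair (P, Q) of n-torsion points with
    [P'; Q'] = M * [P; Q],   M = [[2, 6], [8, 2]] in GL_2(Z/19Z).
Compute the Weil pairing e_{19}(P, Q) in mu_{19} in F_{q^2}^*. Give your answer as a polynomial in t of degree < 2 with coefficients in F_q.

The 19-Weil pairing on E[19] over F_{22447063307551} is alternating-bilinear: e_{19}(P',Q') = e_{19}(P,Q)^det(M).
det(M) mod 19 = 13; its inverse in (Z/19)^* is 3 (check: 13*3 mod 19 = 1).
n = 19 = (10011)_2 (5 bits, wt 3); accumulate f_{19,P'}(Q'+S)/f_{19,P'}(S) along the 4-step ladder.
e_{19}(P',Q') = 9927494493892 + 9398739297506*t.
e_{19}(P,Q) = (9927494493892 + 9398739297506*t)^{3} = 459789427611 + 5889420741891*t.

459789427611 + 5889420741891*t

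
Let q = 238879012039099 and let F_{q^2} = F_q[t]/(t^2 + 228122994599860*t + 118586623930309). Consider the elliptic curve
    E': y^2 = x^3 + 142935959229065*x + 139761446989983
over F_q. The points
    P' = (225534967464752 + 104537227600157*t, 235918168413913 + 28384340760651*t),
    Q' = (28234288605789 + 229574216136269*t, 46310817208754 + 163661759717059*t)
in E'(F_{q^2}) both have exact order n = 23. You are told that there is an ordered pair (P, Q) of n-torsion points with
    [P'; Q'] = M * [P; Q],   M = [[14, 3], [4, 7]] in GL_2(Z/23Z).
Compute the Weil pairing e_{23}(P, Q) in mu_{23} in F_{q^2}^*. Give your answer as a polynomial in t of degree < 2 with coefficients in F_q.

110436840495296 + 143259160033133*t

The 23-Weil pairing on E[23] over F_{238879012039099} is alternating-bilinear: e_{23}(P',Q') = e_{23}(P,Q)^det(M).
det M = 14*7 - 3*4 = 86 = 17 (mod 23); 17^{-1} = 19 (mod 23).
Build f_{23,P'} and f_{23,Q'} via the 5-bit ladder of 23=10111_2; evaluate at shifted divisors; quotient in F_{238879012039099^2}.
Miller gives e_{23}(P',Q') = 159917872361450 + 81641136025918*t in F_{238879012039099^2}.
Thus e_{23}(P,Q) = 110436840495296 + 143259160033133*t.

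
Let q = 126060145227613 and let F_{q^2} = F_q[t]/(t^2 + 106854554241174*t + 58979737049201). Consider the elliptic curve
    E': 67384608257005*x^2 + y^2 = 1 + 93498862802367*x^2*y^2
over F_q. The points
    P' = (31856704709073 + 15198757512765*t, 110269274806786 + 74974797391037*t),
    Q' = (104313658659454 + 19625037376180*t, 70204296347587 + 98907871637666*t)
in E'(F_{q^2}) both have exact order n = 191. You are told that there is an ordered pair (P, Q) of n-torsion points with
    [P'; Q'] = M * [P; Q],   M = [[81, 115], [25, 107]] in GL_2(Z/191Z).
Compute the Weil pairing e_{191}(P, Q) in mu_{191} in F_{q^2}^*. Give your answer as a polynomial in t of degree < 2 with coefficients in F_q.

Since e_{191}(P,P)=e_{191}(Q,Q)=1 and e_{191}(Q,P)=e_{191}(P,Q)^{-1}, expanding e_{191}(81*P + 115*Q,25*P + 107*Q) leaves e(P,Q)^det(M).
det M = 81*107 - 115*25 = 5792 = 62 (mod 191); 62^{-1} = 114 (mod 191).
Edwards->Montgomery: u=(1+y)/(1-y), v=u/x -> 43264739003820v^2=u^3+56535483249137u^2+u; then x_W=56501508977466u+68833960252433: y^2=x^3+65546509316366*x+93178609019097.
Build f_{191,P'} and f_{191,Q'} via the 8-bit ladder of 191=10111111_2; evaluate at shifted divisors; quotient in F_{126060145227613^2}.
Result: e(P',Q') = 39154772941242 + 119276462552064*t.
Finally e_{191}(P,Q) = 118194944821274 + 107790138633000*t.

118194944821274 + 107790138633000*t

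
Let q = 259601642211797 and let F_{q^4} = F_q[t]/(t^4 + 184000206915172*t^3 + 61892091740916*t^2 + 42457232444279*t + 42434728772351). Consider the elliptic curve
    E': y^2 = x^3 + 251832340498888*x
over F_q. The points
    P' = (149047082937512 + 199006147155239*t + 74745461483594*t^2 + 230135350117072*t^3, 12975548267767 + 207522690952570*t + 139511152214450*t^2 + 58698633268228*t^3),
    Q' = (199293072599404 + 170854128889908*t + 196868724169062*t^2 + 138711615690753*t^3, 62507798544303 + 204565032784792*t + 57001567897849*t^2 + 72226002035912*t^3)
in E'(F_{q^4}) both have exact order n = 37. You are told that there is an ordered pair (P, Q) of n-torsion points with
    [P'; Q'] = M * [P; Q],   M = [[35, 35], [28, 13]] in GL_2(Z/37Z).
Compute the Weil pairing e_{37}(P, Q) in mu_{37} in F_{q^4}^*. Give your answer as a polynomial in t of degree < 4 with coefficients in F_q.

Under M = [[35,35],[28,13]] in GL_2(Z/37), e_{37}(P',Q') = e_{37}(P,Q)^(35*13-35*28 mod 37).
So e_{37}(P,Q) = e_{37}(P',Q')^{21}, since 30*21 = 1 mod 37.
Miller loop for e_{37} over F_{259601642211797^4}: bits of 37 = 100101; 5 double steps + 2 add steps, l/v at each.
f_P(D_Q)/f_Q(D_P) = 33746421110125 + 30856664437602*t + 98308503979769*t^2 + 133198906270824*t^3.
Hence e(P,Q) = 183895644674668 + 127703666602445*t + 254474854486309*t^2 + 170116179017516*t^3 in F_{259601642211797^4}^*.

183895644674668 + 127703666602445*t + 254474854486309*t^2 + 170116179017516*t^3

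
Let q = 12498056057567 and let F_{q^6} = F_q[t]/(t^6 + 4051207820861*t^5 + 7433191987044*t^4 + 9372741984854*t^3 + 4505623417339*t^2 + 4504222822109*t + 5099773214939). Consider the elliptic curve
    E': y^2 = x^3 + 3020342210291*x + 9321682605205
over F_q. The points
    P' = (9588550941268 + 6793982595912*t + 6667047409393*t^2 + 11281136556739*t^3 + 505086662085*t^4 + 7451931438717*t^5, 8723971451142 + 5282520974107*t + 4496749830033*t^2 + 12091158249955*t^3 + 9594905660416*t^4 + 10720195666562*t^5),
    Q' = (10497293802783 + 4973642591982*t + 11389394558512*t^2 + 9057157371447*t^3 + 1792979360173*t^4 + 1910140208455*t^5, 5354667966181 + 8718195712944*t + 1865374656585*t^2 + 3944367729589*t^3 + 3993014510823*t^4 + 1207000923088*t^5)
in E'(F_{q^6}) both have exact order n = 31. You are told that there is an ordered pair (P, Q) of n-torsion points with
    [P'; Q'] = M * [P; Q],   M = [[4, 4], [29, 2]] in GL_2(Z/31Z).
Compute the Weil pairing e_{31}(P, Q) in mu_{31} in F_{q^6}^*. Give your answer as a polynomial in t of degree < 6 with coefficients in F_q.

e_{31}(aP+bQ,cP+dQ) = e_{31}(P,Q)^(ad-bc); with (a,b,c,d)=(4,4,29,2) this gives the det-31 law.
Inverting 16 mod 31: 2. Thus e_{31}(P,Q) = e(P',Q')^{2}.
Build f_{31,P'} and f_{31,Q'} via the 5-bit ladder of 31=11111_2; evaluate at shifted divisors; quotient in F_{12498056057567^6}.
The quotient is 1282013108496 + 4704840314876*t + 10743096289553*t^2 + 362320134658*t^3 + 1467557188284*t^4 + 11573431757108*t^5.
e_{31}(P,Q) = (1282013108496 + 4704840314876*t + 10743096289553*t^2 + 362320134658*t^3 + 1467557188284*t^4 + 11573431757108*t^5)^{2} = 6791387106920 + 11582034040225*t + 9046631092589*t^2 + 4011219142886*t^3 + 10208659544738*t^4 + 6901216238929*t^5.

6791387106920 + 11582034040225*t + 9046631092589*t^2 + 4011219142886*t^3 + 10208659544738*t^4 + 6901216238929*t^5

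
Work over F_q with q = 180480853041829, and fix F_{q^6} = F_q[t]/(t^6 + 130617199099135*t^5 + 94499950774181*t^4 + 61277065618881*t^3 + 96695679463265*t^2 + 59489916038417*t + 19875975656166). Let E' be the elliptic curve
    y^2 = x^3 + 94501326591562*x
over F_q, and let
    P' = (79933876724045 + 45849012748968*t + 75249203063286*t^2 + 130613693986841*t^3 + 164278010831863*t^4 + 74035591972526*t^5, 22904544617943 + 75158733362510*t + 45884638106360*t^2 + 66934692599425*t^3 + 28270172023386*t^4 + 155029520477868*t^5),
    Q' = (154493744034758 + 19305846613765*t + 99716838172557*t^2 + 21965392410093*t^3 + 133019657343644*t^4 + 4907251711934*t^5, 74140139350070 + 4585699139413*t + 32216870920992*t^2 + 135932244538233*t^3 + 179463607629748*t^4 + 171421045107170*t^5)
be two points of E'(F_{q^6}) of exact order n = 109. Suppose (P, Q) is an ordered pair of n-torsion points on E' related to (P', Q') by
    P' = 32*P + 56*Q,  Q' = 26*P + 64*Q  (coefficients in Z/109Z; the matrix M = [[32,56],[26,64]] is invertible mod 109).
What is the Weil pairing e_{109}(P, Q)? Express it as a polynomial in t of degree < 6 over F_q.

Since e_{109}(P,P)=e_{109}(Q,Q)=1 and e_{109}(Q,P)=e_{109}(P,Q)^{-1}, expanding e_{109}(32*P + 56*Q,26*P + 64*Q) leaves e(P,Q)^det(M).
det(M) mod 109 = 47; its inverse in (Z/109)^* is 58 (check: 47*58 mod 109 = 1).
Build f_{109,P'} and f_{109,Q'} via the 7-bit ladder of 109=1101101_2; evaluate at shifted divisors; quotient in F_{180480853041829^6}.
f_P(D_Q)/f_Q(D_P) = 32051413563171 + 158833782855769*t + 131344430442251*t^2 + 60253117407125*t^3 + 47708774859999*t^4 + 137178203513277*t^5.
e_{109}(P,Q) = (32051413563171 + 158833782855769*t + 131344430442251*t^2 + 60253117407125*t^3 + 47708774859999*t^4 + 137178203513277*t^5)^{58} = 20035670902284 + 98839375881839*t + 139584392076143*t^2 + 53277267273569*t^3 + 139710950611467*t^4 + 103212120519885*t^5.

20035670902284 + 98839375881839*t + 139584392076143*t^2 + 53277267273569*t^3 + 139710950611467*t^4 + 103212120519885*t^5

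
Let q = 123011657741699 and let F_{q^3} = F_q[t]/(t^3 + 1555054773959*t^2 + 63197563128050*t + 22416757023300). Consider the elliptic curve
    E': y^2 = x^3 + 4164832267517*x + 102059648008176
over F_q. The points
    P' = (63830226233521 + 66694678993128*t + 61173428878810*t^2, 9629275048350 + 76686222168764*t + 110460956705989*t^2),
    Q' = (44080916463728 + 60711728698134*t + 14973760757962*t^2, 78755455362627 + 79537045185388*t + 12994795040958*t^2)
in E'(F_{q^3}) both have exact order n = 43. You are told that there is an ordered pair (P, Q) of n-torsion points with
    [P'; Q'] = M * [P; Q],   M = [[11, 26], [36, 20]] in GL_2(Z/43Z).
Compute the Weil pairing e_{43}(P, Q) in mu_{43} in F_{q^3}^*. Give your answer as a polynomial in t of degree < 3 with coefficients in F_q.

e_{43}(aP+bQ,cP+dQ) = e_{43}(P,Q)^(ad-bc); with (a,b,c,d)=(11,26,36,20) this gives the det-43 law.
11*20 - 26*36 = -716; reduced mod 43: det = 15, inverse 23.
n = 43 = (101011)_2 (6 bits, wt 4); accumulate f_{43,P'}(Q'+S)/f_{43,P'}(S) along the 5-step ladder.
So e_{43}(P',Q') = 51366810697282 + 98859439913984*t + 49596777596067*t^2.
Finally e_{43}(P,Q) = 11810695118401 + 46116090827297*t + 61476541629447*t^2.

11810695118401 + 46116090827297*t + 61476541629447*t^2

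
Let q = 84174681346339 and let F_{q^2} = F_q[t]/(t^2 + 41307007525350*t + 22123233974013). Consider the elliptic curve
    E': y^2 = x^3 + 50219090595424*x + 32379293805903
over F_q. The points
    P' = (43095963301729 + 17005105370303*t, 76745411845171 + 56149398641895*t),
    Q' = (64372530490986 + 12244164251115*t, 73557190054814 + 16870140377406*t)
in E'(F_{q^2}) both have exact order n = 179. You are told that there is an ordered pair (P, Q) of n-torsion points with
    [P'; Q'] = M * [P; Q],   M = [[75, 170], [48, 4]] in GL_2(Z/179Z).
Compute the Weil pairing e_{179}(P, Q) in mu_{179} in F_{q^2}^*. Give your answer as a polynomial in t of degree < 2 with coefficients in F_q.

e_{179} is bilinear + alternating on E[179], so e_{179}(75*P + 170*Q, 48*P + 4*Q) = e_{179}(P,Q)^(75*4-170*48).
75*4 - 170*48 = -7860; reduced mod 179: det = 16, inverse 56.
Miller loop for e_{179} over F_{84174681346339^2}: bits of 179 = 10110011; 7 double steps + 4 add steps, l/v at each.
So e_{179}(P',Q') = 73898976342869 + 47489102675580*t.
e_{179}(P,Q) = (73898976342869 + 47489102675580*t)^{56} = 16904420066235 + 71542408043108*t.

16904420066235 + 71542408043108*t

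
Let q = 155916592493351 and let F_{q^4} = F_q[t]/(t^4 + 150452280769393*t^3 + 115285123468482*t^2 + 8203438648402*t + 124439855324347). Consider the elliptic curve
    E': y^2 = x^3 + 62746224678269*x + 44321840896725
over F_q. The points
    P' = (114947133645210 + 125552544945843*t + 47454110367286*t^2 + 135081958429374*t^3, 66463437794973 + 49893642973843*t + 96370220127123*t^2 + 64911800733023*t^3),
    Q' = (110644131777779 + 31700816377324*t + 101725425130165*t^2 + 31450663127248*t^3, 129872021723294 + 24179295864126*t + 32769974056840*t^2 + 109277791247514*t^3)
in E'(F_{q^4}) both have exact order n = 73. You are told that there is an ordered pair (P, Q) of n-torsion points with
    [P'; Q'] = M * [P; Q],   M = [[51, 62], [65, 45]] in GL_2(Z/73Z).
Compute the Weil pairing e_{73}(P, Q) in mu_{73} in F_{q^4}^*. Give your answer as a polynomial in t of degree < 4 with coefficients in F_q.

152381989197157 + 42705373180431*t + 66529433333663*t^2 + 68267792214626*t^3

Since e_{73}(P,P)=e_{73}(Q,Q)=1 and e_{73}(Q,P)=e_{73}(P,Q)^{-1}, expanding e_{73}(51*P + 62*Q,65*P + 45*Q) leaves e(P,Q)^det(M).
Inverting 17 mod 73: 43. Thus e_{73}(P,Q) = e(P',Q')^{43}.
Build f_{73,P'} and f_{73,Q'} via the 7-bit ladder of 73=1001001_2; evaluate at shifted divisors; quotient in F_{155916592493351^4}.
Result: e(P',Q') = 102853855228124 + 128843020095495*t + 132037768585994*t^2 + 87012067090208*t^3.
Raise to 43: e(P,Q) = 152381989197157 + 42705373180431*t + 66529433333663*t^2 + 68267792214626*t^3 in mu_{73}.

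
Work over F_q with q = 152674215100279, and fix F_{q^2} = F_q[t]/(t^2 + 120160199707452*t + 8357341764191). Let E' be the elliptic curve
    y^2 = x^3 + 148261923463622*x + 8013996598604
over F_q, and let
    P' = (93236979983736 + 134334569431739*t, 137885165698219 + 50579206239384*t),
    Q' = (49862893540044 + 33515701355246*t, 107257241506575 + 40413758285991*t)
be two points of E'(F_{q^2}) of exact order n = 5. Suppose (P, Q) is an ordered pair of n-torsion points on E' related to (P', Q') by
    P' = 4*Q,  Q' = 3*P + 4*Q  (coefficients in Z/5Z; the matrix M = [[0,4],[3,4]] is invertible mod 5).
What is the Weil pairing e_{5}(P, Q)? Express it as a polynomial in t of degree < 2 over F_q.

119047695291781 + 148081079637208*t

e_{5}(aP+bQ,cP+dQ) = e_{5}(P,Q)^(ad-bc); with (a,b,c,d)=(0,4,3,4) this gives the det-5 law.
det M = 0*4 - 4*3 = -12 = 3 (mod 5); 3^{-1} = 2 (mod 5).
Double-and-add over 101: 3-1 doublings, 2-1 additions; each step l_{T,T}/v_{2T} or l_{T,P'}/v at Q'+S for random S.
The quotient is 37231241907132 + 82646593346584*t.
e_{5}(P,Q) = (37231241907132 + 82646593346584*t)^{2} = 119047695291781 + 148081079637208*t.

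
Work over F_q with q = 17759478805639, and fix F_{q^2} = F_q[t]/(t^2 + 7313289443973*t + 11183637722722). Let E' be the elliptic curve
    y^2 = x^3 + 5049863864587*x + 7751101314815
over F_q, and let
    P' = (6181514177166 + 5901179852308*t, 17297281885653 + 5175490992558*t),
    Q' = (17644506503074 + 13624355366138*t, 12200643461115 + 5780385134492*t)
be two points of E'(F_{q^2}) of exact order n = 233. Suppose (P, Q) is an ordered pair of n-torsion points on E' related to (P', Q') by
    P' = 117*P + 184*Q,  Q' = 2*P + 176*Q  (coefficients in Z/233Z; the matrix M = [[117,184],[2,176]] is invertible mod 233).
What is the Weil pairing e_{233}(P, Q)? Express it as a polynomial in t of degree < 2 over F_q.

e_{233}(aP+bQ,cP+dQ) = e_{233}(P,Q)^(ad-bc); with (a,b,c,d)=(117,184,2,176) this gives the det-233 law.
Inverting 186 mod 233: 114. Thus e_{233}(P,Q) = e(P',Q')^{114}.
8-bit Miller (11101001) on E'/F_{17759478805639} with a'=5049863864587, b'=7751101314815: accumulate tangent/chord ratios at Q'+S and P'+S'.
Result: e(P',Q') = 13239236639181 + 6841669877306*t.
Hence e(P,Q) = 8371739477984 + 10977910603520*t in F_{17759478805639^2}^*.

8371739477984 + 10977910603520*t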